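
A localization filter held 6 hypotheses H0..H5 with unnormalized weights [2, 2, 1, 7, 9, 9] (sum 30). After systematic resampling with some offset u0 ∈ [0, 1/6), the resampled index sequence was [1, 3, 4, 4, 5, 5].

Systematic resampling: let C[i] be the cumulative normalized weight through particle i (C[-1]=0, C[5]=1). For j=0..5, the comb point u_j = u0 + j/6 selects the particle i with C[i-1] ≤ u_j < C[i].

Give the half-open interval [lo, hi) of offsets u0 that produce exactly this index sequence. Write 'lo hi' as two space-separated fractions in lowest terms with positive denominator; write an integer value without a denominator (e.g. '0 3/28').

1/15 2/15

C = [1/15, 2/15, 1/6, 2/5, 7/10, 1]
j=0 picked index 1: u0 ∈ [1/15, 2/15)
j=1 picked index 3: u0 ∈ [0, 7/30)
j=2 picked index 4: u0 ∈ [1/15, 11/30)
j=3 picked index 4: u0 ∈ [-1/10, 1/5)
j=4 picked index 5: u0 ∈ [1/30, 1/3)
j=5 picked index 5: u0 ∈ [-2/15, 1/6)
intersection: [1/15, 2/15)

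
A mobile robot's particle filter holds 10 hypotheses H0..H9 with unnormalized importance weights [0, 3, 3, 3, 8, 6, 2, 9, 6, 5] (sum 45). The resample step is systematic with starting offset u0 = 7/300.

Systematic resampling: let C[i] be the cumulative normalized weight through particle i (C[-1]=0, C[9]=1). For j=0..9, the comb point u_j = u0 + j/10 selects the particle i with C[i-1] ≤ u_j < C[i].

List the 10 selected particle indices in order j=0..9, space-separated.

C = [0, 1/15, 2/15, 1/5, 17/45, 23/45, 5/9, 34/45, 8/9, 1]
j=0: u_0=7/300 ∈ [0, 1/15) → index 1
j=1: u_1=37/300 ∈ [1/15, 2/15) → index 2
j=2: u_2=67/300 ∈ [1/5, 17/45) → index 4
j=3: u_3=97/300 ∈ [1/5, 17/45) → index 4
j=4: u_4=127/300 ∈ [17/45, 23/45) → index 5
j=5: u_5=157/300 ∈ [23/45, 5/9) → index 6
j=6: u_6=187/300 ∈ [5/9, 34/45) → index 7
j=7: u_7=217/300 ∈ [5/9, 34/45) → index 7
j=8: u_8=247/300 ∈ [34/45, 8/9) → index 8
j=9: u_9=277/300 ∈ [8/9, 1) → index 9

1 2 4 4 5 6 7 7 8 9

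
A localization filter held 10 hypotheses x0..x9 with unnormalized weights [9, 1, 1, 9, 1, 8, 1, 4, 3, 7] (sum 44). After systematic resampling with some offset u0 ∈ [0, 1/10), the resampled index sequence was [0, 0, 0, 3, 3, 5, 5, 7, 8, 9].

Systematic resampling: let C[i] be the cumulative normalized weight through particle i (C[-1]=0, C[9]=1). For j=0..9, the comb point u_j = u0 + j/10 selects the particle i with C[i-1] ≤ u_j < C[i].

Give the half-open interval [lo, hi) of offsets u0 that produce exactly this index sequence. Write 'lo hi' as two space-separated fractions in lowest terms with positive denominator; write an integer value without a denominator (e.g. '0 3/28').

C = [9/44, 5/22, 1/4, 5/11, 21/44, 29/44, 15/22, 17/22, 37/44, 1]
j=0 picked index 0: u0 ∈ [0, 9/44)
j=1 picked index 0: u0 ∈ [-1/10, 23/220)
j=2 picked index 0: u0 ∈ [-1/5, 1/220)
j=3 picked index 3: u0 ∈ [-1/20, 17/110)
j=4 picked index 3: u0 ∈ [-3/20, 3/55)
j=5 picked index 5: u0 ∈ [-1/44, 7/44)
j=6 picked index 5: u0 ∈ [-27/220, 13/220)
j=7 picked index 7: u0 ∈ [-1/55, 4/55)
j=8 picked index 8: u0 ∈ [-3/110, 9/220)
j=9 picked index 9: u0 ∈ [-13/220, 1/10)
intersection: [0, 1/220)

0 1/220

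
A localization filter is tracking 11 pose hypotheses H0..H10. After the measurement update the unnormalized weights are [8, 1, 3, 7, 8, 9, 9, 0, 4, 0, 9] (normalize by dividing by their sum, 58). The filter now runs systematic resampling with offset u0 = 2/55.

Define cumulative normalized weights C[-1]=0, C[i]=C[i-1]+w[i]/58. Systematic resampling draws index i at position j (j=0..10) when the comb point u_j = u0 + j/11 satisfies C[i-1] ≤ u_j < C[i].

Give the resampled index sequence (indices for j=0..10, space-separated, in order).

0 0 3 3 4 5 5 6 6 10 10

C = [4/29, 9/58, 6/29, 19/58, 27/58, 18/29, 45/58, 45/58, 49/58, 49/58, 1]
j=0: u_0=2/55 ∈ [0, 4/29) → index 0
j=1: u_1=7/55 ∈ [0, 4/29) → index 0
j=2: u_2=12/55 ∈ [6/29, 19/58) → index 3
j=3: u_3=17/55 ∈ [6/29, 19/58) → index 3
j=4: u_4=2/5 ∈ [19/58, 27/58) → index 4
j=5: u_5=27/55 ∈ [27/58, 18/29) → index 5
j=6: u_6=32/55 ∈ [27/58, 18/29) → index 5
j=7: u_7=37/55 ∈ [18/29, 45/58) → index 6
j=8: u_8=42/55 ∈ [18/29, 45/58) → index 6
j=9: u_9=47/55 ∈ [49/58, 1) → index 10
j=10: u_10=52/55 ∈ [49/58, 1) → index 10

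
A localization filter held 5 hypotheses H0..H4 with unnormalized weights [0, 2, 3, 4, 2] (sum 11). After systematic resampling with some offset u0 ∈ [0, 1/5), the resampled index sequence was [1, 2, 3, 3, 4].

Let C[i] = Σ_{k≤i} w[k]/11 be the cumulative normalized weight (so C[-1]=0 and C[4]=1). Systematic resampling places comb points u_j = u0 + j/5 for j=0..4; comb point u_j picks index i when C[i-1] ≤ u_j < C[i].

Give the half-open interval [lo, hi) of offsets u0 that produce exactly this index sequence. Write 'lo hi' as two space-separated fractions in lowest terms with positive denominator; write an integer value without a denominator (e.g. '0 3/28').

3/55 2/11

C = [0, 2/11, 5/11, 9/11, 1]
j=0 picked index 1: u0 ∈ [0, 2/11)
j=1 picked index 2: u0 ∈ [-1/55, 14/55)
j=2 picked index 3: u0 ∈ [3/55, 23/55)
j=3 picked index 3: u0 ∈ [-8/55, 12/55)
j=4 picked index 4: u0 ∈ [1/55, 1/5)
intersection: [3/55, 2/11)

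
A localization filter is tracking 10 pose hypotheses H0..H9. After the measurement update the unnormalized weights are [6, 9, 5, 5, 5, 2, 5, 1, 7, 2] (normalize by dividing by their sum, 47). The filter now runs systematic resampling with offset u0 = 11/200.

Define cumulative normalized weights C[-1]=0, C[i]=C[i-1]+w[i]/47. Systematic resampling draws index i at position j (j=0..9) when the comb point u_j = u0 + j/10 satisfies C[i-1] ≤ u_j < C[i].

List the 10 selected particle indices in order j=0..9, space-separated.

0 1 1 2 3 4 5 6 8 8

C = [6/47, 15/47, 20/47, 25/47, 30/47, 32/47, 37/47, 38/47, 45/47, 1]
j=0: u_0=11/200 ∈ [0, 6/47) → index 0
j=1: u_1=31/200 ∈ [6/47, 15/47) → index 1
j=2: u_2=51/200 ∈ [6/47, 15/47) → index 1
j=3: u_3=71/200 ∈ [15/47, 20/47) → index 2
j=4: u_4=91/200 ∈ [20/47, 25/47) → index 3
j=5: u_5=111/200 ∈ [25/47, 30/47) → index 4
j=6: u_6=131/200 ∈ [30/47, 32/47) → index 5
j=7: u_7=151/200 ∈ [32/47, 37/47) → index 6
j=8: u_8=171/200 ∈ [38/47, 45/47) → index 8
j=9: u_9=191/200 ∈ [38/47, 45/47) → index 8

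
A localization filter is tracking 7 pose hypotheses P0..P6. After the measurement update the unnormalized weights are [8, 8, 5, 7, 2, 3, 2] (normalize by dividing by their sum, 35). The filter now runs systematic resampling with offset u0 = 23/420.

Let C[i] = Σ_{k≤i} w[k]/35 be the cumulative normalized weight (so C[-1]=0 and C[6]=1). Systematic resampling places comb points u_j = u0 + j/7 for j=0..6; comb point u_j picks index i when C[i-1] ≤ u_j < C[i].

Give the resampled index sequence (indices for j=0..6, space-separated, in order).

0 0 1 2 3 3 5

C = [8/35, 16/35, 3/5, 4/5, 6/7, 33/35, 1]
j=0: u_0=23/420 ∈ [0, 8/35) → index 0
j=1: u_1=83/420 ∈ [0, 8/35) → index 0
j=2: u_2=143/420 ∈ [8/35, 16/35) → index 1
j=3: u_3=29/60 ∈ [16/35, 3/5) → index 2
j=4: u_4=263/420 ∈ [3/5, 4/5) → index 3
j=5: u_5=323/420 ∈ [3/5, 4/5) → index 3
j=6: u_6=383/420 ∈ [6/7, 33/35) → index 5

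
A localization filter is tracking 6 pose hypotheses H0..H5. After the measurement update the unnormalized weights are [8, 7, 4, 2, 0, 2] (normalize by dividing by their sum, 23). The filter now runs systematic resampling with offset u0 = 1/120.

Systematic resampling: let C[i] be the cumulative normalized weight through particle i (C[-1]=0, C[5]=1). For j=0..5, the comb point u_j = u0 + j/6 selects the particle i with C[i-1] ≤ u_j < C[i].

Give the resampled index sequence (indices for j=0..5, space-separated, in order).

0 0 0 1 2 3

C = [8/23, 15/23, 19/23, 21/23, 21/23, 1]
j=0: u_0=1/120 ∈ [0, 8/23) → index 0
j=1: u_1=7/40 ∈ [0, 8/23) → index 0
j=2: u_2=41/120 ∈ [0, 8/23) → index 0
j=3: u_3=61/120 ∈ [8/23, 15/23) → index 1
j=4: u_4=27/40 ∈ [15/23, 19/23) → index 2
j=5: u_5=101/120 ∈ [19/23, 21/23) → index 3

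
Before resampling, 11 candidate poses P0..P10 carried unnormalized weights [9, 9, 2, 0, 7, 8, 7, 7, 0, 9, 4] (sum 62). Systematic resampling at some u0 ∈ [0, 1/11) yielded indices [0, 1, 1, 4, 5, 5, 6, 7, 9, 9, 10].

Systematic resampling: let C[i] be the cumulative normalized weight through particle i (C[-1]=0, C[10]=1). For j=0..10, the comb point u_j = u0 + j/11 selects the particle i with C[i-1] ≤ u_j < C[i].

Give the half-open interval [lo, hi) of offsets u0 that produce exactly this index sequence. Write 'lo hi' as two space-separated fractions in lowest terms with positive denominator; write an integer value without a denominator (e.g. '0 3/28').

49/682 1/11

C = [9/62, 9/31, 10/31, 10/31, 27/62, 35/62, 21/31, 49/62, 49/62, 29/31, 1]
j=0 picked index 0: u0 ∈ [0, 9/62)
j=1 picked index 1: u0 ∈ [37/682, 68/341)
j=2 picked index 1: u0 ∈ [-25/682, 37/341)
j=3 picked index 4: u0 ∈ [17/341, 111/682)
j=4 picked index 5: u0 ∈ [49/682, 137/682)
j=5 picked index 5: u0 ∈ [-13/682, 75/682)
j=6 picked index 6: u0 ∈ [13/682, 45/341)
j=7 picked index 7: u0 ∈ [14/341, 105/682)
j=8 picked index 9: u0 ∈ [43/682, 71/341)
j=9 picked index 9: u0 ∈ [-19/682, 40/341)
j=10 picked index 10: u0 ∈ [9/341, 1/11)
intersection: [49/682, 1/11)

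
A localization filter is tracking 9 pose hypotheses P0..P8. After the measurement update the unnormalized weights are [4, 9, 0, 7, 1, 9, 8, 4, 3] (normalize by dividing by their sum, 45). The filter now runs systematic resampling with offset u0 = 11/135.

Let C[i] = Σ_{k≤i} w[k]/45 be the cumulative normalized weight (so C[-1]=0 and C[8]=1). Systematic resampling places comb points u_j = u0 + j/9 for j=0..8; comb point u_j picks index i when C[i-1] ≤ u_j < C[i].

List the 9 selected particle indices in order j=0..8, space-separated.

0 1 3 3 5 5 6 7 8

C = [4/45, 13/45, 13/45, 4/9, 7/15, 2/3, 38/45, 14/15, 1]
j=0: u_0=11/135 ∈ [0, 4/45) → index 0
j=1: u_1=26/135 ∈ [4/45, 13/45) → index 1
j=2: u_2=41/135 ∈ [13/45, 4/9) → index 3
j=3: u_3=56/135 ∈ [13/45, 4/9) → index 3
j=4: u_4=71/135 ∈ [7/15, 2/3) → index 5
j=5: u_5=86/135 ∈ [7/15, 2/3) → index 5
j=6: u_6=101/135 ∈ [2/3, 38/45) → index 6
j=7: u_7=116/135 ∈ [38/45, 14/15) → index 7
j=8: u_8=131/135 ∈ [14/15, 1) → index 8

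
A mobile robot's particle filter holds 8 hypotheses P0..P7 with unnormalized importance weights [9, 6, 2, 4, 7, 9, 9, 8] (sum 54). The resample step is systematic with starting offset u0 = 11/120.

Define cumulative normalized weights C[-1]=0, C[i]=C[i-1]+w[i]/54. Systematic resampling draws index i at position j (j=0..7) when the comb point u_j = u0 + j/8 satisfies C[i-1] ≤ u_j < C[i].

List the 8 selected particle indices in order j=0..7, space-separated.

0 1 3 4 5 6 6 7

C = [1/6, 5/18, 17/54, 7/18, 14/27, 37/54, 23/27, 1]
j=0: u_0=11/120 ∈ [0, 1/6) → index 0
j=1: u_1=13/60 ∈ [1/6, 5/18) → index 1
j=2: u_2=41/120 ∈ [17/54, 7/18) → index 3
j=3: u_3=7/15 ∈ [7/18, 14/27) → index 4
j=4: u_4=71/120 ∈ [14/27, 37/54) → index 5
j=5: u_5=43/60 ∈ [37/54, 23/27) → index 6
j=6: u_6=101/120 ∈ [37/54, 23/27) → index 6
j=7: u_7=29/30 ∈ [23/27, 1) → index 7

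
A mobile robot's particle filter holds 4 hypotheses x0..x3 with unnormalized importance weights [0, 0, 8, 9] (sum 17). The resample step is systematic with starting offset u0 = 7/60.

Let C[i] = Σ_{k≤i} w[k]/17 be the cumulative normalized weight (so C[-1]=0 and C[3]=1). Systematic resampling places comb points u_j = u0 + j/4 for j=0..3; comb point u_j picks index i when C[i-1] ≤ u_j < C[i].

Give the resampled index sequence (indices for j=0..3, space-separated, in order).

C = [0, 0, 8/17, 1]
j=0: u_0=7/60 ∈ [0, 8/17) → index 2
j=1: u_1=11/30 ∈ [0, 8/17) → index 2
j=2: u_2=37/60 ∈ [8/17, 1) → index 3
j=3: u_3=13/15 ∈ [8/17, 1) → index 3

2 2 3 3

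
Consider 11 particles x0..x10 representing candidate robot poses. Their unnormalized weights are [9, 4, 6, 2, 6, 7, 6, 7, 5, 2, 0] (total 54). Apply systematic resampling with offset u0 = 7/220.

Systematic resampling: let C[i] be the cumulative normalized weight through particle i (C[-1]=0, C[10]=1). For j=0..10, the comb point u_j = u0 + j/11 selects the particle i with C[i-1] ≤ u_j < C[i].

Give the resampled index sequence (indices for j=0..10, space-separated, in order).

C = [1/6, 13/54, 19/54, 7/18, 1/2, 17/27, 20/27, 47/54, 26/27, 1, 1]
j=0: u_0=7/220 ∈ [0, 1/6) → index 0
j=1: u_1=27/220 ∈ [0, 1/6) → index 0
j=2: u_2=47/220 ∈ [1/6, 13/54) → index 1
j=3: u_3=67/220 ∈ [13/54, 19/54) → index 2
j=4: u_4=87/220 ∈ [7/18, 1/2) → index 4
j=5: u_5=107/220 ∈ [7/18, 1/2) → index 4
j=6: u_6=127/220 ∈ [1/2, 17/27) → index 5
j=7: u_7=147/220 ∈ [17/27, 20/27) → index 6
j=8: u_8=167/220 ∈ [20/27, 47/54) → index 7
j=9: u_9=17/20 ∈ [20/27, 47/54) → index 7
j=10: u_10=207/220 ∈ [47/54, 26/27) → index 8

0 0 1 2 4 4 5 6 7 7 8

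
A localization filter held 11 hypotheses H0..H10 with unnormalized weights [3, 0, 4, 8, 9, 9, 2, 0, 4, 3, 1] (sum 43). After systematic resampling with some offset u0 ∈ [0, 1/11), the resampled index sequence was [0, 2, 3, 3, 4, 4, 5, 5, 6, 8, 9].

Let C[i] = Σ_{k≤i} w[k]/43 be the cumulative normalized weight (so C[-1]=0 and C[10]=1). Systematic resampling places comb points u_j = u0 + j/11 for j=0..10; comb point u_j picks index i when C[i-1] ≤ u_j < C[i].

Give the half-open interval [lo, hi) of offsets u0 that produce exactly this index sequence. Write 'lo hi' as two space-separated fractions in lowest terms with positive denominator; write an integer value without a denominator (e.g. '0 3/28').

C = [3/43, 3/43, 7/43, 15/43, 24/43, 33/43, 35/43, 35/43, 39/43, 42/43, 1]
j=0 picked index 0: u0 ∈ [0, 3/43)
j=1 picked index 2: u0 ∈ [-10/473, 34/473)
j=2 picked index 3: u0 ∈ [-9/473, 79/473)
j=3 picked index 3: u0 ∈ [-52/473, 36/473)
j=4 picked index 4: u0 ∈ [-7/473, 92/473)
j=5 picked index 4: u0 ∈ [-50/473, 49/473)
j=6 picked index 5: u0 ∈ [6/473, 105/473)
j=7 picked index 5: u0 ∈ [-37/473, 62/473)
j=8 picked index 6: u0 ∈ [19/473, 41/473)
j=9 picked index 8: u0 ∈ [-2/473, 42/473)
j=10 picked index 9: u0 ∈ [-1/473, 32/473)
intersection: [19/473, 32/473)

19/473 32/473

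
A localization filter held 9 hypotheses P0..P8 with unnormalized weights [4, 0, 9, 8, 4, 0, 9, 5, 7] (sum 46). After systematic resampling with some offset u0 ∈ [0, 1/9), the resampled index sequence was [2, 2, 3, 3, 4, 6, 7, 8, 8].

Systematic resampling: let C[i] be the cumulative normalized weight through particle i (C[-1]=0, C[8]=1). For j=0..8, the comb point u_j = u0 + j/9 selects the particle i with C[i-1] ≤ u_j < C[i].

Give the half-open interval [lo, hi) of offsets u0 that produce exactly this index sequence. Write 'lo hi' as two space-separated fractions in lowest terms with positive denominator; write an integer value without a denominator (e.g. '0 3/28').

2/23 41/414

C = [2/23, 2/23, 13/46, 21/46, 25/46, 25/46, 17/23, 39/46, 1]
j=0 picked index 2: u0 ∈ [2/23, 13/46)
j=1 picked index 2: u0 ∈ [-5/207, 71/414)
j=2 picked index 3: u0 ∈ [25/414, 97/414)
j=3 picked index 3: u0 ∈ [-7/138, 17/138)
j=4 picked index 4: u0 ∈ [5/414, 41/414)
j=5 picked index 6: u0 ∈ [-5/414, 38/207)
j=6 picked index 7: u0 ∈ [5/69, 25/138)
j=7 picked index 8: u0 ∈ [29/414, 2/9)
j=8 picked index 8: u0 ∈ [-17/414, 1/9)
intersection: [2/23, 41/414)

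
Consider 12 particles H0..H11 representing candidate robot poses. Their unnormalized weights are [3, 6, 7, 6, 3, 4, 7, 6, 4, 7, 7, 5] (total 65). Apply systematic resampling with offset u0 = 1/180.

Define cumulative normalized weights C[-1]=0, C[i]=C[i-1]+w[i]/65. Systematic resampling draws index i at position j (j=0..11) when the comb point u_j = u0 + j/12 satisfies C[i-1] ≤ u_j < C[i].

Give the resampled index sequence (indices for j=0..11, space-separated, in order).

C = [3/65, 9/65, 16/65, 22/65, 5/13, 29/65, 36/65, 42/65, 46/65, 53/65, 12/13, 1]
j=0: u_0=1/180 ∈ [0, 3/65) → index 0
j=1: u_1=4/45 ∈ [3/65, 9/65) → index 1
j=2: u_2=31/180 ∈ [9/65, 16/65) → index 2
j=3: u_3=23/90 ∈ [16/65, 22/65) → index 3
j=4: u_4=61/180 ∈ [22/65, 5/13) → index 4
j=5: u_5=19/45 ∈ [5/13, 29/65) → index 5
j=6: u_6=91/180 ∈ [29/65, 36/65) → index 6
j=7: u_7=53/90 ∈ [36/65, 42/65) → index 7
j=8: u_8=121/180 ∈ [42/65, 46/65) → index 8
j=9: u_9=34/45 ∈ [46/65, 53/65) → index 9
j=10: u_10=151/180 ∈ [53/65, 12/13) → index 10
j=11: u_11=83/90 ∈ [53/65, 12/13) → index 10

0 1 2 3 4 5 6 7 8 9 10 10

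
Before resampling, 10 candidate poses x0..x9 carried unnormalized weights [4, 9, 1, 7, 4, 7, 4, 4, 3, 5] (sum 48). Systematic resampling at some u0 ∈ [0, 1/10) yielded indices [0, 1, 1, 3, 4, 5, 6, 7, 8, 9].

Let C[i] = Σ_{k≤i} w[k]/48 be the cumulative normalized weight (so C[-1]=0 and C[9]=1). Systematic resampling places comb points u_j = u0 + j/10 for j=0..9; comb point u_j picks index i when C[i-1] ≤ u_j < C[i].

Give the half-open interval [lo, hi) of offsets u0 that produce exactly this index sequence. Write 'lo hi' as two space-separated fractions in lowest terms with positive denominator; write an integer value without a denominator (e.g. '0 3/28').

1/15 17/240

C = [1/12, 13/48, 7/24, 7/16, 25/48, 2/3, 3/4, 5/6, 43/48, 1]
j=0 picked index 0: u0 ∈ [0, 1/12)
j=1 picked index 1: u0 ∈ [-1/60, 41/240)
j=2 picked index 1: u0 ∈ [-7/60, 17/240)
j=3 picked index 3: u0 ∈ [-1/120, 11/80)
j=4 picked index 4: u0 ∈ [3/80, 29/240)
j=5 picked index 5: u0 ∈ [1/48, 1/6)
j=6 picked index 6: u0 ∈ [1/15, 3/20)
j=7 picked index 7: u0 ∈ [1/20, 2/15)
j=8 picked index 8: u0 ∈ [1/30, 23/240)
j=9 picked index 9: u0 ∈ [-1/240, 1/10)
intersection: [1/15, 17/240)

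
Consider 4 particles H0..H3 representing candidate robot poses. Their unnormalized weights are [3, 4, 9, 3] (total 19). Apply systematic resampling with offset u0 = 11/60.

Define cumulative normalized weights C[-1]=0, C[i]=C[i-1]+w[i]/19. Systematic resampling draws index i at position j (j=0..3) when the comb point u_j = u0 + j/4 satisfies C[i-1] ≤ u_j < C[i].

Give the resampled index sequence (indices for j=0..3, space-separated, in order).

C = [3/19, 7/19, 16/19, 1]
j=0: u_0=11/60 ∈ [3/19, 7/19) → index 1
j=1: u_1=13/30 ∈ [7/19, 16/19) → index 2
j=2: u_2=41/60 ∈ [7/19, 16/19) → index 2
j=3: u_3=14/15 ∈ [16/19, 1) → index 3

1 2 2 3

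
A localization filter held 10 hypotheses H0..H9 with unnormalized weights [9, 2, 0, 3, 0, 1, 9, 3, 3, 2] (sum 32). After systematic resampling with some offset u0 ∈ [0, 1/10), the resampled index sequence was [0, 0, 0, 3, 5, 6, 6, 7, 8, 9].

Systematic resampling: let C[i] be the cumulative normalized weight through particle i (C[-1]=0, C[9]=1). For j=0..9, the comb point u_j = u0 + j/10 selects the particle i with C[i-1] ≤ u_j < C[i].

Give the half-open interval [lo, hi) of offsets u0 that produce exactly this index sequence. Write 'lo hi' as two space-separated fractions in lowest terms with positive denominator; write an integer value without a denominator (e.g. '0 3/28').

1/20 11/160

C = [9/32, 11/32, 11/32, 7/16, 7/16, 15/32, 3/4, 27/32, 15/16, 1]
j=0 picked index 0: u0 ∈ [0, 9/32)
j=1 picked index 0: u0 ∈ [-1/10, 29/160)
j=2 picked index 0: u0 ∈ [-1/5, 13/160)
j=3 picked index 3: u0 ∈ [7/160, 11/80)
j=4 picked index 5: u0 ∈ [3/80, 11/160)
j=5 picked index 6: u0 ∈ [-1/32, 1/4)
j=6 picked index 6: u0 ∈ [-21/160, 3/20)
j=7 picked index 7: u0 ∈ [1/20, 23/160)
j=8 picked index 8: u0 ∈ [7/160, 11/80)
j=9 picked index 9: u0 ∈ [3/80, 1/10)
intersection: [1/20, 11/160)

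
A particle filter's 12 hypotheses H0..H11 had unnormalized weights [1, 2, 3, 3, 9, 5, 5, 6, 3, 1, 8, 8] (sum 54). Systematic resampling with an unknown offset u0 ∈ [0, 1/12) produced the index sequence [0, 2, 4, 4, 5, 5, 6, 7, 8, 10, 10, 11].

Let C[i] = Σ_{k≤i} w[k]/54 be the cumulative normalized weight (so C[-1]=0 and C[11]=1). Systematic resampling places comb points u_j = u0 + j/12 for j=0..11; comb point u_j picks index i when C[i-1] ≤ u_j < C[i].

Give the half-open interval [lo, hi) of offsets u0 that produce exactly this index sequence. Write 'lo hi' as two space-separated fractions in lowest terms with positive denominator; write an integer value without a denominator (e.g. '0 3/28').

C = [1/54, 1/18, 1/9, 1/6, 1/3, 23/54, 14/27, 17/27, 37/54, 19/27, 23/27, 1]
j=0 picked index 0: u0 ∈ [0, 1/54)
j=1 picked index 2: u0 ∈ [-1/36, 1/36)
j=2 picked index 4: u0 ∈ [0, 1/6)
j=3 picked index 4: u0 ∈ [-1/12, 1/12)
j=4 picked index 5: u0 ∈ [0, 5/54)
j=5 picked index 5: u0 ∈ [-1/12, 1/108)
j=6 picked index 6: u0 ∈ [-2/27, 1/54)
j=7 picked index 7: u0 ∈ [-7/108, 5/108)
j=8 picked index 8: u0 ∈ [-1/27, 1/54)
j=9 picked index 10: u0 ∈ [-5/108, 11/108)
j=10 picked index 10: u0 ∈ [-7/54, 1/54)
j=11 picked index 11: u0 ∈ [-7/108, 1/12)
intersection: [0, 1/108)

0 1/108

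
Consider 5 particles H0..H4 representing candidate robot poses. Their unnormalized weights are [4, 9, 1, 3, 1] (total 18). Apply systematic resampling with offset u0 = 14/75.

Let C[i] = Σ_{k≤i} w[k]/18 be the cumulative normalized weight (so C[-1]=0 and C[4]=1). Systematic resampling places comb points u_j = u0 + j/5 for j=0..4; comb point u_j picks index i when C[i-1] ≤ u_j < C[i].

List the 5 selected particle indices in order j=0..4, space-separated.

C = [2/9, 13/18, 7/9, 17/18, 1]
j=0: u_0=14/75 ∈ [0, 2/9) → index 0
j=1: u_1=29/75 ∈ [2/9, 13/18) → index 1
j=2: u_2=44/75 ∈ [2/9, 13/18) → index 1
j=3: u_3=59/75 ∈ [7/9, 17/18) → index 3
j=4: u_4=74/75 ∈ [17/18, 1) → index 4

0 1 1 3 4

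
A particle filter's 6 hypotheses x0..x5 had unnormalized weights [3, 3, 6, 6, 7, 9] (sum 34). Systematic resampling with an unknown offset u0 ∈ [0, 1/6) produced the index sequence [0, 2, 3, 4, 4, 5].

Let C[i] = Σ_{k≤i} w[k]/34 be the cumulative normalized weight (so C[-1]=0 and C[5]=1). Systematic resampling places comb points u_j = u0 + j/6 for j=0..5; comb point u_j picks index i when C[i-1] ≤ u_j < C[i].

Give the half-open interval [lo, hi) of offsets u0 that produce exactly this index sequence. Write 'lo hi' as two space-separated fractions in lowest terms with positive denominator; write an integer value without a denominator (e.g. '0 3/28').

C = [3/34, 3/17, 6/17, 9/17, 25/34, 1]
j=0 picked index 0: u0 ∈ [0, 3/34)
j=1 picked index 2: u0 ∈ [1/102, 19/102)
j=2 picked index 3: u0 ∈ [1/51, 10/51)
j=3 picked index 4: u0 ∈ [1/34, 4/17)
j=4 picked index 4: u0 ∈ [-7/51, 7/102)
j=5 picked index 5: u0 ∈ [-5/51, 1/6)
intersection: [1/34, 7/102)

1/34 7/102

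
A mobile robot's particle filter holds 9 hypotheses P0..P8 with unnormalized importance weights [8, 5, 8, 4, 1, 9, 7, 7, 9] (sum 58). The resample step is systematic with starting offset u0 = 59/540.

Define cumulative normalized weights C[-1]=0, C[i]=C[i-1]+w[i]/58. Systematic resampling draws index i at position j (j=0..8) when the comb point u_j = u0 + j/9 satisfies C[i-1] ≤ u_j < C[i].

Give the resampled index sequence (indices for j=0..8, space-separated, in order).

C = [4/29, 13/58, 21/58, 25/58, 13/29, 35/58, 21/29, 49/58, 1]
j=0: u_0=59/540 ∈ [0, 4/29) → index 0
j=1: u_1=119/540 ∈ [4/29, 13/58) → index 1
j=2: u_2=179/540 ∈ [13/58, 21/58) → index 2
j=3: u_3=239/540 ∈ [25/58, 13/29) → index 4
j=4: u_4=299/540 ∈ [13/29, 35/58) → index 5
j=5: u_5=359/540 ∈ [35/58, 21/29) → index 6
j=6: u_6=419/540 ∈ [21/29, 49/58) → index 7
j=7: u_7=479/540 ∈ [49/58, 1) → index 8
j=8: u_8=539/540 ∈ [49/58, 1) → index 8

0 1 2 4 5 6 7 8 8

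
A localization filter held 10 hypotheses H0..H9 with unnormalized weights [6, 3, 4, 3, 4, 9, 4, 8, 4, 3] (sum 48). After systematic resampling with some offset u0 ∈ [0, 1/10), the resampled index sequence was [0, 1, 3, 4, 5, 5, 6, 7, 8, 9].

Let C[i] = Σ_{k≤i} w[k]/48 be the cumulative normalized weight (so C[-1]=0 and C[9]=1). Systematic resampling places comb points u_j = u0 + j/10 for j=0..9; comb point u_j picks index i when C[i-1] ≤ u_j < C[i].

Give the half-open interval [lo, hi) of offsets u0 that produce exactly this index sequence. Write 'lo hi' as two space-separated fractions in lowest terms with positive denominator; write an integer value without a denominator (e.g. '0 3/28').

17/240 7/80

C = [1/8, 3/16, 13/48, 1/3, 5/12, 29/48, 11/16, 41/48, 15/16, 1]
j=0 picked index 0: u0 ∈ [0, 1/8)
j=1 picked index 1: u0 ∈ [1/40, 7/80)
j=2 picked index 3: u0 ∈ [17/240, 2/15)
j=3 picked index 4: u0 ∈ [1/30, 7/60)
j=4 picked index 5: u0 ∈ [1/60, 49/240)
j=5 picked index 5: u0 ∈ [-1/12, 5/48)
j=6 picked index 6: u0 ∈ [1/240, 7/80)
j=7 picked index 7: u0 ∈ [-1/80, 37/240)
j=8 picked index 8: u0 ∈ [13/240, 11/80)
j=9 picked index 9: u0 ∈ [3/80, 1/10)
intersection: [17/240, 7/80)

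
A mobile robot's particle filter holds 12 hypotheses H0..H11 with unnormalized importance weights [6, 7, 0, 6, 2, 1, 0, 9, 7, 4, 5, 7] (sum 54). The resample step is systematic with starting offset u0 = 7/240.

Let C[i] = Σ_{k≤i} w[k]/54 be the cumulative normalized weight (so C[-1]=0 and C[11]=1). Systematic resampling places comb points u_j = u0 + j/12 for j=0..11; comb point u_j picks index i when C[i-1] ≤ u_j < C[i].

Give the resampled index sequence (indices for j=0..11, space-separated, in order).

0 1 1 3 4 7 7 8 8 10 10 11

C = [1/9, 13/54, 13/54, 19/54, 7/18, 11/27, 11/27, 31/54, 19/27, 7/9, 47/54, 1]
j=0: u_0=7/240 ∈ [0, 1/9) → index 0
j=1: u_1=9/80 ∈ [1/9, 13/54) → index 1
j=2: u_2=47/240 ∈ [1/9, 13/54) → index 1
j=3: u_3=67/240 ∈ [13/54, 19/54) → index 3
j=4: u_4=29/80 ∈ [19/54, 7/18) → index 4
j=5: u_5=107/240 ∈ [11/27, 31/54) → index 7
j=6: u_6=127/240 ∈ [11/27, 31/54) → index 7
j=7: u_7=49/80 ∈ [31/54, 19/27) → index 8
j=8: u_8=167/240 ∈ [31/54, 19/27) → index 8
j=9: u_9=187/240 ∈ [7/9, 47/54) → index 10
j=10: u_10=69/80 ∈ [7/9, 47/54) → index 10
j=11: u_11=227/240 ∈ [47/54, 1) → index 11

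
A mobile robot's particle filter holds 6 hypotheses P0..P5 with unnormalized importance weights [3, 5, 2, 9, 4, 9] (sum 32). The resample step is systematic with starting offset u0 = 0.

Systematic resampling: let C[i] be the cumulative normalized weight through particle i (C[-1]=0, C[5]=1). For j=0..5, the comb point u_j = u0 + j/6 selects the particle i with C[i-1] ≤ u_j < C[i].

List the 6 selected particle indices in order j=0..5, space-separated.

C = [3/32, 1/4, 5/16, 19/32, 23/32, 1]
j=0: u_0=0 ∈ [0, 3/32) → index 0
j=1: u_1=1/6 ∈ [3/32, 1/4) → index 1
j=2: u_2=1/3 ∈ [5/16, 19/32) → index 3
j=3: u_3=1/2 ∈ [5/16, 19/32) → index 3
j=4: u_4=2/3 ∈ [19/32, 23/32) → index 4
j=5: u_5=5/6 ∈ [23/32, 1) → index 5

0 1 3 3 4 5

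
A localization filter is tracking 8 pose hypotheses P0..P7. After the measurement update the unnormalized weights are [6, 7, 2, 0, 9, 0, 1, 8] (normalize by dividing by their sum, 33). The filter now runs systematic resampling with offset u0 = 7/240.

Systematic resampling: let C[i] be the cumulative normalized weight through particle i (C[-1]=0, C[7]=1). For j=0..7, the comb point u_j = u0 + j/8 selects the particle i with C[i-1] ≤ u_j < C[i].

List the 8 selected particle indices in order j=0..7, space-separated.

C = [2/11, 13/33, 5/11, 5/11, 8/11, 8/11, 25/33, 1]
j=0: u_0=7/240 ∈ [0, 2/11) → index 0
j=1: u_1=37/240 ∈ [0, 2/11) → index 0
j=2: u_2=67/240 ∈ [2/11, 13/33) → index 1
j=3: u_3=97/240 ∈ [13/33, 5/11) → index 2
j=4: u_4=127/240 ∈ [5/11, 8/11) → index 4
j=5: u_5=157/240 ∈ [5/11, 8/11) → index 4
j=6: u_6=187/240 ∈ [25/33, 1) → index 7
j=7: u_7=217/240 ∈ [25/33, 1) → index 7

0 0 1 2 4 4 7 7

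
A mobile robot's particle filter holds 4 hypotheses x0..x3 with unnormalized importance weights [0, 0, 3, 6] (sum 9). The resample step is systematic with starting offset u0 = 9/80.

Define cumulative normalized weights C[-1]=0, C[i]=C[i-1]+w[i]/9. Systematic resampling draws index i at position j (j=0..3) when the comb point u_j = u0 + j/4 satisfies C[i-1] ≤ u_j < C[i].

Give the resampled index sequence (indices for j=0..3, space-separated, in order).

C = [0, 0, 1/3, 1]
j=0: u_0=9/80 ∈ [0, 1/3) → index 2
j=1: u_1=29/80 ∈ [1/3, 1) → index 3
j=2: u_2=49/80 ∈ [1/3, 1) → index 3
j=3: u_3=69/80 ∈ [1/3, 1) → index 3

2 3 3 3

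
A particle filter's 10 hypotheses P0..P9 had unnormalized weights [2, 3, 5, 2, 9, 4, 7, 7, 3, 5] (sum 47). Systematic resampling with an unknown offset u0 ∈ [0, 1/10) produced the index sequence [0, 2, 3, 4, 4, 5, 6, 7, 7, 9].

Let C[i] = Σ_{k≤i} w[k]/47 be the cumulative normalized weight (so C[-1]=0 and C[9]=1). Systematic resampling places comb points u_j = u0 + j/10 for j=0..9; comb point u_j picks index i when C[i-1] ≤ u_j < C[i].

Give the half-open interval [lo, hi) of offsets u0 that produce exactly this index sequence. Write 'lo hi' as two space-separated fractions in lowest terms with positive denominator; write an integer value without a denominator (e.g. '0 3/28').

3/235 7/235

C = [2/47, 5/47, 10/47, 12/47, 21/47, 25/47, 32/47, 39/47, 42/47, 1]
j=0 picked index 0: u0 ∈ [0, 2/47)
j=1 picked index 2: u0 ∈ [3/470, 53/470)
j=2 picked index 3: u0 ∈ [3/235, 13/235)
j=3 picked index 4: u0 ∈ [-21/470, 69/470)
j=4 picked index 4: u0 ∈ [-34/235, 11/235)
j=5 picked index 5: u0 ∈ [-5/94, 3/94)
j=6 picked index 6: u0 ∈ [-16/235, 19/235)
j=7 picked index 7: u0 ∈ [-9/470, 61/470)
j=8 picked index 7: u0 ∈ [-28/235, 7/235)
j=9 picked index 9: u0 ∈ [-3/470, 1/10)
intersection: [3/235, 7/235)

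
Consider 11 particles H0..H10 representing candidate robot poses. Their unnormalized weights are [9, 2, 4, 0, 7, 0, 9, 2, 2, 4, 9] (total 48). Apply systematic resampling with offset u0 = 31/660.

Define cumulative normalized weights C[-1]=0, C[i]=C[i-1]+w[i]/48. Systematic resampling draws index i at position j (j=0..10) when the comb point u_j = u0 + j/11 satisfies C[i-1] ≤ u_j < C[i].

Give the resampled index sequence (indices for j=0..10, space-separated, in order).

C = [3/16, 11/48, 5/16, 5/16, 11/24, 11/24, 31/48, 11/16, 35/48, 13/16, 1]
j=0: u_0=31/660 ∈ [0, 3/16) → index 0
j=1: u_1=91/660 ∈ [0, 3/16) → index 0
j=2: u_2=151/660 ∈ [3/16, 11/48) → index 1
j=3: u_3=211/660 ∈ [5/16, 11/24) → index 4
j=4: u_4=271/660 ∈ [5/16, 11/24) → index 4
j=5: u_5=331/660 ∈ [11/24, 31/48) → index 6
j=6: u_6=391/660 ∈ [11/24, 31/48) → index 6
j=7: u_7=41/60 ∈ [31/48, 11/16) → index 7
j=8: u_8=511/660 ∈ [35/48, 13/16) → index 9
j=9: u_9=571/660 ∈ [13/16, 1) → index 10
j=10: u_10=631/660 ∈ [13/16, 1) → index 10

0 0 1 4 4 6 6 7 9 10 10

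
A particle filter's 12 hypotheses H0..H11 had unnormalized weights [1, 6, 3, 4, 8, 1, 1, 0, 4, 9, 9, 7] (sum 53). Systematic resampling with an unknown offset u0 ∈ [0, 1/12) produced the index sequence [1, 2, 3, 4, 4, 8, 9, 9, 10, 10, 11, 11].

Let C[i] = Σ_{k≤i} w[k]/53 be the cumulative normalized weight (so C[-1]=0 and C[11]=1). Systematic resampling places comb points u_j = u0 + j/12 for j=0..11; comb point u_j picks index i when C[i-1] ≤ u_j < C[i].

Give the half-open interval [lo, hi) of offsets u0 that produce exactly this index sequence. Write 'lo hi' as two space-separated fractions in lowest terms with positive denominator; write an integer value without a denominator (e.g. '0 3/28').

C = [1/53, 7/53, 10/53, 14/53, 22/53, 23/53, 24/53, 24/53, 28/53, 37/53, 46/53, 1]
j=0 picked index 1: u0 ∈ [1/53, 7/53)
j=1 picked index 2: u0 ∈ [31/636, 67/636)
j=2 picked index 3: u0 ∈ [7/318, 31/318)
j=3 picked index 4: u0 ∈ [3/212, 35/212)
j=4 picked index 4: u0 ∈ [-11/159, 13/159)
j=5 picked index 8: u0 ∈ [23/636, 71/636)
j=6 picked index 9: u0 ∈ [3/106, 21/106)
j=7 picked index 9: u0 ∈ [-35/636, 73/636)
j=8 picked index 10: u0 ∈ [5/159, 32/159)
j=9 picked index 10: u0 ∈ [-11/212, 25/212)
j=10 picked index 11: u0 ∈ [11/318, 1/6)
j=11 picked index 11: u0 ∈ [-31/636, 1/12)
intersection: [31/636, 13/159)

31/636 13/159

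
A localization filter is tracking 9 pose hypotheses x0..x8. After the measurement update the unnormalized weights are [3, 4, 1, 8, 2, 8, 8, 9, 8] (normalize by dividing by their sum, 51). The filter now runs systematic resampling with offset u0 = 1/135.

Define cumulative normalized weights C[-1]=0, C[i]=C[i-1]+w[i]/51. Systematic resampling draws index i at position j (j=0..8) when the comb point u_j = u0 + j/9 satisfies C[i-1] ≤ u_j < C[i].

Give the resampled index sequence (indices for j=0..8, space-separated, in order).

C = [1/17, 7/51, 8/51, 16/51, 6/17, 26/51, 2/3, 43/51, 1]
j=0: u_0=1/135 ∈ [0, 1/17) → index 0
j=1: u_1=16/135 ∈ [1/17, 7/51) → index 1
j=2: u_2=31/135 ∈ [8/51, 16/51) → index 3
j=3: u_3=46/135 ∈ [16/51, 6/17) → index 4
j=4: u_4=61/135 ∈ [6/17, 26/51) → index 5
j=5: u_5=76/135 ∈ [26/51, 2/3) → index 6
j=6: u_6=91/135 ∈ [2/3, 43/51) → index 7
j=7: u_7=106/135 ∈ [2/3, 43/51) → index 7
j=8: u_8=121/135 ∈ [43/51, 1) → index 8

0 1 3 4 5 6 7 7 8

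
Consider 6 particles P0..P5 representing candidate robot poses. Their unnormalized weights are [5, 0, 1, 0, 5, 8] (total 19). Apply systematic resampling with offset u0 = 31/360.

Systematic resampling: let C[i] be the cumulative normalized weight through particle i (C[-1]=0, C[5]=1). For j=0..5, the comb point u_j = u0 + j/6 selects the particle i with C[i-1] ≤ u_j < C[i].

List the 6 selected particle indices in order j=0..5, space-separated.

C = [5/19, 5/19, 6/19, 6/19, 11/19, 1]
j=0: u_0=31/360 ∈ [0, 5/19) → index 0
j=1: u_1=91/360 ∈ [0, 5/19) → index 0
j=2: u_2=151/360 ∈ [6/19, 11/19) → index 4
j=3: u_3=211/360 ∈ [11/19, 1) → index 5
j=4: u_4=271/360 ∈ [11/19, 1) → index 5
j=5: u_5=331/360 ∈ [11/19, 1) → index 5

0 0 4 5 5 5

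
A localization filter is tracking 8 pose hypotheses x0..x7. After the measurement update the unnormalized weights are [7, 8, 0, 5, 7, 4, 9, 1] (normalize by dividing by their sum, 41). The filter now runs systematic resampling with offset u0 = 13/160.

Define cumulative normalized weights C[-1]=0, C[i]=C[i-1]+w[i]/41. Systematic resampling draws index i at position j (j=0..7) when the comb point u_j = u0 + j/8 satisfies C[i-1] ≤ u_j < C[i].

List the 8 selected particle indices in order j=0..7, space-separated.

0 1 1 3 4 5 6 6

C = [7/41, 15/41, 15/41, 20/41, 27/41, 31/41, 40/41, 1]
j=0: u_0=13/160 ∈ [0, 7/41) → index 0
j=1: u_1=33/160 ∈ [7/41, 15/41) → index 1
j=2: u_2=53/160 ∈ [7/41, 15/41) → index 1
j=3: u_3=73/160 ∈ [15/41, 20/41) → index 3
j=4: u_4=93/160 ∈ [20/41, 27/41) → index 4
j=5: u_5=113/160 ∈ [27/41, 31/41) → index 5
j=6: u_6=133/160 ∈ [31/41, 40/41) → index 6
j=7: u_7=153/160 ∈ [31/41, 40/41) → index 6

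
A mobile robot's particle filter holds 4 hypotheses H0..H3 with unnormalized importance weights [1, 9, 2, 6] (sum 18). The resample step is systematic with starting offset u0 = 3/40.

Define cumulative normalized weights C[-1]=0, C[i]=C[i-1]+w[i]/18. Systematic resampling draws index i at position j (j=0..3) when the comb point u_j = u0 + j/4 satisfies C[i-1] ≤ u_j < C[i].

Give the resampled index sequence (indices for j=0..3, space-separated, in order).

1 1 2 3

C = [1/18, 5/9, 2/3, 1]
j=0: u_0=3/40 ∈ [1/18, 5/9) → index 1
j=1: u_1=13/40 ∈ [1/18, 5/9) → index 1
j=2: u_2=23/40 ∈ [5/9, 2/3) → index 2
j=3: u_3=33/40 ∈ [2/3, 1) → index 3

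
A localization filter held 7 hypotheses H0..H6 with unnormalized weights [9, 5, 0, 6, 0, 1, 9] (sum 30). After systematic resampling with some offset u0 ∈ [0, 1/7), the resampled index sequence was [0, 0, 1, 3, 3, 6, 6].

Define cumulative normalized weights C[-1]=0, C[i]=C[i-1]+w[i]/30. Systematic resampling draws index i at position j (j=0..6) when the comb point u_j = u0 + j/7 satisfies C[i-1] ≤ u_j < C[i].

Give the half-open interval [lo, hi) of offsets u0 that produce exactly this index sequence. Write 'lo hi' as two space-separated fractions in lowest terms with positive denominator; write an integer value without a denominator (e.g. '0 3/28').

4/105 2/21

C = [3/10, 7/15, 7/15, 2/3, 2/3, 7/10, 1]
j=0 picked index 0: u0 ∈ [0, 3/10)
j=1 picked index 0: u0 ∈ [-1/7, 11/70)
j=2 picked index 1: u0 ∈ [1/70, 19/105)
j=3 picked index 3: u0 ∈ [4/105, 5/21)
j=4 picked index 3: u0 ∈ [-11/105, 2/21)
j=5 picked index 6: u0 ∈ [-1/70, 2/7)
j=6 picked index 6: u0 ∈ [-11/70, 1/7)
intersection: [4/105, 2/21)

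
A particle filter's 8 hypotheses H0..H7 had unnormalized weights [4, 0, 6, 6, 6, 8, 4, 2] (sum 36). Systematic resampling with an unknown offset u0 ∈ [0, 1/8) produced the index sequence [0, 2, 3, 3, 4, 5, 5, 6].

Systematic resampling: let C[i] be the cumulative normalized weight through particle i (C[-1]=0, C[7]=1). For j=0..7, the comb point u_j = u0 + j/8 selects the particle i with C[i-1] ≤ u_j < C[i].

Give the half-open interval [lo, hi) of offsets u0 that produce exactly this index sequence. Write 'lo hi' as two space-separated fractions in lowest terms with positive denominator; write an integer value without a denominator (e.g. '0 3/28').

C = [1/9, 1/9, 5/18, 4/9, 11/18, 5/6, 17/18, 1]
j=0 picked index 0: u0 ∈ [0, 1/9)
j=1 picked index 2: u0 ∈ [-1/72, 11/72)
j=2 picked index 3: u0 ∈ [1/36, 7/36)
j=3 picked index 3: u0 ∈ [-7/72, 5/72)
j=4 picked index 4: u0 ∈ [-1/18, 1/9)
j=5 picked index 5: u0 ∈ [-1/72, 5/24)
j=6 picked index 5: u0 ∈ [-5/36, 1/12)
j=7 picked index 6: u0 ∈ [-1/24, 5/72)
intersection: [1/36, 5/72)

1/36 5/72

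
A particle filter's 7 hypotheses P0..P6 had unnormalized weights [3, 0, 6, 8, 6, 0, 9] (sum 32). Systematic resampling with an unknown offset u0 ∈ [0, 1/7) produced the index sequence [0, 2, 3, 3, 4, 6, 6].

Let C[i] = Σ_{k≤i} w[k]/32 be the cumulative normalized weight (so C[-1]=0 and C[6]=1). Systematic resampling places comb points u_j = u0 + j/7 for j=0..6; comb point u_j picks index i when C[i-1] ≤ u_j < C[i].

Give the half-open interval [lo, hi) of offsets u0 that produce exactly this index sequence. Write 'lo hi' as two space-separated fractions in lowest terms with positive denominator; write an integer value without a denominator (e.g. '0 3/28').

1/224 3/32

C = [3/32, 3/32, 9/32, 17/32, 23/32, 23/32, 1]
j=0 picked index 0: u0 ∈ [0, 3/32)
j=1 picked index 2: u0 ∈ [-11/224, 31/224)
j=2 picked index 3: u0 ∈ [-1/224, 55/224)
j=3 picked index 3: u0 ∈ [-33/224, 23/224)
j=4 picked index 4: u0 ∈ [-9/224, 33/224)
j=5 picked index 6: u0 ∈ [1/224, 2/7)
j=6 picked index 6: u0 ∈ [-31/224, 1/7)
intersection: [1/224, 3/32)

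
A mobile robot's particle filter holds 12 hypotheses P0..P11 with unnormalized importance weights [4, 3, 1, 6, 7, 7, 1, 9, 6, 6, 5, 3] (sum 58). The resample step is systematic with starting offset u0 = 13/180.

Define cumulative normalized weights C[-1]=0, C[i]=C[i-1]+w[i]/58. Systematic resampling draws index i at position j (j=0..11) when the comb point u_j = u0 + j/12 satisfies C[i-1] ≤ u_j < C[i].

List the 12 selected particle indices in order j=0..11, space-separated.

C = [2/29, 7/58, 4/29, 7/29, 21/58, 14/29, 1/2, 19/29, 22/29, 25/29, 55/58, 1]
j=0: u_0=13/180 ∈ [2/29, 7/58) → index 1
j=1: u_1=7/45 ∈ [4/29, 7/29) → index 3
j=2: u_2=43/180 ∈ [4/29, 7/29) → index 3
j=3: u_3=29/90 ∈ [7/29, 21/58) → index 4
j=4: u_4=73/180 ∈ [21/58, 14/29) → index 5
j=5: u_5=22/45 ∈ [14/29, 1/2) → index 6
j=6: u_6=103/180 ∈ [1/2, 19/29) → index 7
j=7: u_7=59/90 ∈ [19/29, 22/29) → index 8
j=8: u_8=133/180 ∈ [19/29, 22/29) → index 8
j=9: u_9=37/45 ∈ [22/29, 25/29) → index 9
j=10: u_10=163/180 ∈ [25/29, 55/58) → index 10
j=11: u_11=89/90 ∈ [55/58, 1) → index 11

1 3 3 4 5 6 7 8 8 9 10 11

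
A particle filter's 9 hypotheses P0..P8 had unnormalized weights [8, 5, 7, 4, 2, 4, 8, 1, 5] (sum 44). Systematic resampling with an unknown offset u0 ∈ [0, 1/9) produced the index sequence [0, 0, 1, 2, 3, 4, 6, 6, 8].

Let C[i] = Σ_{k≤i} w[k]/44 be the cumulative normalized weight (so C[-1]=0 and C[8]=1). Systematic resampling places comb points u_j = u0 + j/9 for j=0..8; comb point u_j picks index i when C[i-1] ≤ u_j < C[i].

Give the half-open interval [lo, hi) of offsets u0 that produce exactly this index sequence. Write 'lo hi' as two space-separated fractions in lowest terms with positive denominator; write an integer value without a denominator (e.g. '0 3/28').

1/66 7/198

C = [2/11, 13/44, 5/11, 6/11, 13/22, 15/22, 19/22, 39/44, 1]
j=0 picked index 0: u0 ∈ [0, 2/11)
j=1 picked index 0: u0 ∈ [-1/9, 7/99)
j=2 picked index 1: u0 ∈ [-4/99, 29/396)
j=3 picked index 2: u0 ∈ [-5/132, 4/33)
j=4 picked index 3: u0 ∈ [1/99, 10/99)
j=5 picked index 4: u0 ∈ [-1/99, 7/198)
j=6 picked index 6: u0 ∈ [1/66, 13/66)
j=7 picked index 6: u0 ∈ [-19/198, 17/198)
j=8 picked index 8: u0 ∈ [-1/396, 1/9)
intersection: [1/66, 7/198)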